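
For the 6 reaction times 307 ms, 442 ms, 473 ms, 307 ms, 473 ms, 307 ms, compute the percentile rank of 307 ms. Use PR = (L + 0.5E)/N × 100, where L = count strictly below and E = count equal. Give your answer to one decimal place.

N = 6.
Strictly below 307: 0. Equal to 307: 3.
PR = (0 + 0.5·3)/6 × 100 = 25.0

25.0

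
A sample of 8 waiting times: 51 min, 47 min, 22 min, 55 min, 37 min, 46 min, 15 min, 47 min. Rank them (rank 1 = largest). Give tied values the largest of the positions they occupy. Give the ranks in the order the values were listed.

Sorted (descending): 55, 51, 47, 47, 46, 37, 22, 15
The 2 values of 47 occupy positions 3–4 → each gets rank 4.

2, 4, 7, 1, 6, 5, 8, 4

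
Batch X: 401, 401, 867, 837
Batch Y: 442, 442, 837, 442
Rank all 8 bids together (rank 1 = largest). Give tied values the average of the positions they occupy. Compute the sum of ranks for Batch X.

Sorted (descending): 867, 837, 837, 442, 442, 442, 401, 401
The 2 values of 837 occupy positions 2–3 → average rank (2+3)/2 = 2.5.
The 3 values of 442 occupy positions 4–6 → average rank 5.
The 2 values of 401 occupy positions 7–8 → average rank (7+8)/2 = 7.5.
Batch X values → pooled ranks: 401→7.5, 401→7.5, 867→1, 837→2.5
Rank sum = 7.5 + 7.5 + 1 + 2.5 = 18.5

18.5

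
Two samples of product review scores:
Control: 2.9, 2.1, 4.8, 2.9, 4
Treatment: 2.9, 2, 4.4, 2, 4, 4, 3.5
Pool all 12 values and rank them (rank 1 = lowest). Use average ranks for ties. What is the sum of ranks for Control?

Sorted (ascending): 2, 2, 2.1, 2.9, 2.9, 2.9, 3.5, 4, 4, 4, 4.4, 4.8
The 2 values of 2 occupy positions 1–2 → average rank (1+2)/2 = 1.5.
The 3 values of 2.9 occupy positions 4–6 → average rank 5.
The 3 values of 4 occupy positions 8–10 → average rank 9.
Control values → pooled ranks: 2.9→5, 2.1→3, 4.8→12, 2.9→5, 4→9
Rank sum = 5 + 3 + 12 + 5 + 9 = 34

34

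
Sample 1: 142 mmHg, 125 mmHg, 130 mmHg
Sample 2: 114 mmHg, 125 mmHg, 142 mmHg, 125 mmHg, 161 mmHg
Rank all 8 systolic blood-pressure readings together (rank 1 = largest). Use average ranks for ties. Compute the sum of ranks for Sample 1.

12.5

Sorted (descending): 161, 142, 142, 130, 125, 125, 125, 114
The 2 values of 142 occupy positions 2–3 → average rank (2+3)/2 = 2.5.
The 3 values of 125 occupy positions 5–7 → average rank 6.
Sample 1 values → pooled ranks: 142→2.5, 125→6, 130→4
Rank sum = 2.5 + 6 + 4 = 12.5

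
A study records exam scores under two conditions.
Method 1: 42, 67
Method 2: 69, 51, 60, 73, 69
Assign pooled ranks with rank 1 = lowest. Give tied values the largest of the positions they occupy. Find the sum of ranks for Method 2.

Sorted (ascending): 42, 51, 60, 67, 69, 69, 73
The 2 values of 69 occupy positions 5–6 → each gets rank 6.
Method 2 values → pooled ranks: 69→6, 51→2, 60→3, 73→7, 69→6
Rank sum = 6 + 2 + 3 + 7 + 6 = 24

24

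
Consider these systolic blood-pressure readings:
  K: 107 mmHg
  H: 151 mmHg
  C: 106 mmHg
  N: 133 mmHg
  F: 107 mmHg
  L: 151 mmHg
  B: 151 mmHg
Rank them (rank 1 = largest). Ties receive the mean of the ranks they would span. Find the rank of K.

Sorted (descending): 151, 151, 151, 133, 107, 107, 106
The 3 values of 151 occupy positions 1–3 → average rank 2.
The 2 values of 107 occupy positions 5–6 → average rank (5+6)/2 = 5.5.
K has value 107 mmHg → rank 5.5.

5.5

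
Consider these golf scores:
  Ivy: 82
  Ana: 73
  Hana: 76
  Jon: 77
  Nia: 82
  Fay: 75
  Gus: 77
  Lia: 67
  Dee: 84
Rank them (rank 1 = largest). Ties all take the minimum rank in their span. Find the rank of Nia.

Sorted (descending): 84, 82, 82, 77, 77, 76, 75, 73, 67
The 2 values of 82 occupy positions 2–3 → each gets rank 2.
The 2 values of 77 occupy positions 4–5 → each gets rank 4.
Nia has value 82 → rank 2.

2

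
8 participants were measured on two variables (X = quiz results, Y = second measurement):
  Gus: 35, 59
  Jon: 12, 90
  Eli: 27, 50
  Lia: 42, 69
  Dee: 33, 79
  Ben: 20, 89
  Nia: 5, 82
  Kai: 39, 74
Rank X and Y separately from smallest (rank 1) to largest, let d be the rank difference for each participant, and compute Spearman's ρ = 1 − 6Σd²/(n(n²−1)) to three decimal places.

Ranks of variable 1: 6, 2, 4, 8, 5, 3, 1, 7
Ranks of variable 2: 2, 8, 1, 3, 5, 7, 6, 4
d = r₁ − r₂: 4, -6, 3, 5, 0, -4, -5, 3
d²: 16, 36, 9, 25, 0, 16, 25, 9; Σd² = 136
ρ = 1 − 6·136/(8·63) = 1 − 816/504 = -0.619

-0.619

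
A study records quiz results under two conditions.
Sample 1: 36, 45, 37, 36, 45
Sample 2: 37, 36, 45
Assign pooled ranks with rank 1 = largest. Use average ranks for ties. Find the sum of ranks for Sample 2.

Sorted (descending): 45, 45, 45, 37, 37, 36, 36, 36
The 3 values of 45 occupy positions 1–3 → average rank 2.
The 2 values of 37 occupy positions 4–5 → average rank (4+5)/2 = 4.5.
The 3 values of 36 occupy positions 6–8 → average rank 7.
Sample 2 values → pooled ranks: 37→4.5, 36→7, 45→2
Rank sum = 4.5 + 7 + 2 = 13.5

13.5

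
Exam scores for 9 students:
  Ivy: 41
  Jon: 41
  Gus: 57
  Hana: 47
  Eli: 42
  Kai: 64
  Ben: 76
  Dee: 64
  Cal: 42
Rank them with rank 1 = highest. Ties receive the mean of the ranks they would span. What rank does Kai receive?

2.5

Sorted (descending): 76, 64, 64, 57, 47, 42, 42, 41, 41
The 2 values of 64 occupy positions 2–3 → average rank (2+3)/2 = 2.5.
The 2 values of 42 occupy positions 6–7 → average rank (6+7)/2 = 6.5.
The 2 values of 41 occupy positions 8–9 → average rank (8+9)/2 = 8.5.
Kai has value 64 → rank 2.5.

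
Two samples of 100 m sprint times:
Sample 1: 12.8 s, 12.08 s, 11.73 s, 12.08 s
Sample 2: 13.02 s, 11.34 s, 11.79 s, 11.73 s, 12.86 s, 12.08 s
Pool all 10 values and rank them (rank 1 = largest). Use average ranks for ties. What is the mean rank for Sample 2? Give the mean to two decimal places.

5.58

Sorted (descending): 13.02, 12.86, 12.8, 12.08, 12.08, 12.08, 11.79, 11.73, 11.73, 11.34
The 3 values of 12.08 occupy positions 4–6 → average rank 5.
The 2 values of 11.73 occupy positions 8–9 → average rank (8+9)/2 = 8.5.
Sample 2 values → pooled ranks: 13.02→1, 11.34→10, 11.79→7, 11.73→8.5, 12.86→2, 12.08→5
Mean rank = (1 + 10 + 7 + 8.5 + 2 + 5) / 6 = 5.58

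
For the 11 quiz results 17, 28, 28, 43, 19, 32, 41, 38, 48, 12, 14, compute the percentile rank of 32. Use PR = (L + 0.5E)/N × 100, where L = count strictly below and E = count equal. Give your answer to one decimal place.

59.1

N = 11.
Strictly below 32: 6. Equal to 32: 1.
PR = (6 + 0.5·1)/11 × 100 = 59.1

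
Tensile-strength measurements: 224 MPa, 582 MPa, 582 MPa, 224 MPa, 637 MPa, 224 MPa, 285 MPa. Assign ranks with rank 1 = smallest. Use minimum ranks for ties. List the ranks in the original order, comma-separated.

1, 5, 5, 1, 7, 1, 4

Sorted (ascending): 224, 224, 224, 285, 582, 582, 637
The 3 values of 224 occupy positions 1–3 → each gets rank 1.
The 2 values of 582 occupy positions 5–6 → each gets rank 5.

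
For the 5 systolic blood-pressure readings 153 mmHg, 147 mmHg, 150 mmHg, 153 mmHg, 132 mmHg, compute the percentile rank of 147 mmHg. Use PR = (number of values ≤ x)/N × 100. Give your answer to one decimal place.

40.0

N = 5.
Strictly below 147: 1. Equal to 147: 1.
PR = 2/5 × 100 = 40.0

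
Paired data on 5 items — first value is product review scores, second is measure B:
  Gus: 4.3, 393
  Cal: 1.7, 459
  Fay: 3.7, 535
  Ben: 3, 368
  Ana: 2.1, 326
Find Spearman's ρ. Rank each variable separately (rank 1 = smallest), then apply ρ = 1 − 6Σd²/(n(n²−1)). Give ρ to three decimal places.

0.200

Ranks of variable 1: 5, 1, 4, 3, 2
Ranks of variable 2: 3, 4, 5, 2, 1
d = r₁ − r₂: 2, -3, -1, 1, 1
d²: 4, 9, 1, 1, 1; Σd² = 16
ρ = 1 − 6·16/(5·24) = 1 − 96/120 = 0.200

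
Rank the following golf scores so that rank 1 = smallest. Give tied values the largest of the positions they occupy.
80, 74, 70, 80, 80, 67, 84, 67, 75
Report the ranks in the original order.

8, 4, 3, 8, 8, 2, 9, 2, 5

Sorted (ascending): 67, 67, 70, 74, 75, 80, 80, 80, 84
The 2 values of 67 occupy positions 1–2 → each gets rank 2.
The 3 values of 80 occupy positions 6–8 → each gets rank 8.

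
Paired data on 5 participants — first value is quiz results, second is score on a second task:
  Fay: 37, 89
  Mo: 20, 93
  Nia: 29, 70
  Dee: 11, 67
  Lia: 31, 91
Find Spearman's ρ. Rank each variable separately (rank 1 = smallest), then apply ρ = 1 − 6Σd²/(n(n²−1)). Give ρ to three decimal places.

0.300

Ranks of variable 1: 5, 2, 3, 1, 4
Ranks of variable 2: 3, 5, 2, 1, 4
d = r₁ − r₂: 2, -3, 1, 0, 0
d²: 4, 9, 1, 0, 0; Σd² = 14
ρ = 1 − 6·14/(5·24) = 1 − 84/120 = 0.300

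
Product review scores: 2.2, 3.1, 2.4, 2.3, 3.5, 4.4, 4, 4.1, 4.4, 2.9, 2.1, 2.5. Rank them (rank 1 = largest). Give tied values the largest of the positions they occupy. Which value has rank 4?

Sorted (descending): 4.4, 4.4, 4.1, 4, 3.5, 3.1, 2.9, 2.5, 2.4, 2.3, 2.2, 2.1
The 2 values of 4.4 occupy positions 1–2 → each gets rank 2.
Rank 4 → value 4.

4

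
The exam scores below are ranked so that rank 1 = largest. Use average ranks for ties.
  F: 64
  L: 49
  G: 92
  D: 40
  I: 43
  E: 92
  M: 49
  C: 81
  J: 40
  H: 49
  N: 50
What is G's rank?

1.5

Sorted (descending): 92, 92, 81, 64, 50, 49, 49, 49, 43, 40, 40
The 2 values of 92 occupy positions 1–2 → average rank (1+2)/2 = 1.5.
The 3 values of 49 occupy positions 6–8 → average rank 7.
The 2 values of 40 occupy positions 10–11 → average rank (10+11)/2 = 10.5.
G has value 92 → rank 1.5.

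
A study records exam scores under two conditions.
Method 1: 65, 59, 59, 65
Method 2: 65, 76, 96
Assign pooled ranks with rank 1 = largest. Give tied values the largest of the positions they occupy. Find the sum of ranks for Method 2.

8

Sorted (descending): 96, 76, 65, 65, 65, 59, 59
The 3 values of 65 occupy positions 3–5 → each gets rank 5.
The 2 values of 59 occupy positions 6–7 → each gets rank 7.
Method 2 values → pooled ranks: 65→5, 76→2, 96→1
Rank sum = 5 + 2 + 1 = 8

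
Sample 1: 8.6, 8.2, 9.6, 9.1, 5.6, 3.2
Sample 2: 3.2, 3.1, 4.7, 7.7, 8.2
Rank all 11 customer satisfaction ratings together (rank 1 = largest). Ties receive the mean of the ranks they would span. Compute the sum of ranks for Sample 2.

Sorted (descending): 9.6, 9.1, 8.6, 8.2, 8.2, 7.7, 5.6, 4.7, 3.2, 3.2, 3.1
The 2 values of 8.2 occupy positions 4–5 → average rank (4+5)/2 = 4.5.
The 2 values of 3.2 occupy positions 9–10 → average rank (9+10)/2 = 9.5.
Sample 2 values → pooled ranks: 3.2→9.5, 3.1→11, 4.7→8, 7.7→6, 8.2→4.5
Rank sum = 9.5 + 11 + 8 + 6 + 4.5 = 39

39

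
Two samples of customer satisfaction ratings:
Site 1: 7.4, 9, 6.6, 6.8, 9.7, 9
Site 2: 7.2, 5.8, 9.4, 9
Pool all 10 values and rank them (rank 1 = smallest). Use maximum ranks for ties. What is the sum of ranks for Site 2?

Sorted (ascending): 5.8, 6.6, 6.8, 7.2, 7.4, 9, 9, 9, 9.4, 9.7
The 3 values of 9 occupy positions 6–8 → each gets rank 8.
Site 2 values → pooled ranks: 7.2→4, 5.8→1, 9.4→9, 9→8
Rank sum = 4 + 1 + 9 + 8 = 22

22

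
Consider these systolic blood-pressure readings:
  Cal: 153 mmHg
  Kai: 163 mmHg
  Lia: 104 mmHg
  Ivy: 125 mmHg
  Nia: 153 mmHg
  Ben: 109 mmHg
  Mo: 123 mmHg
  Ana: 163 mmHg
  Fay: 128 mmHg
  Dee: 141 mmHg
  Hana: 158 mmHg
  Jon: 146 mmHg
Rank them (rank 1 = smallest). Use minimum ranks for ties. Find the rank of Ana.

11

Sorted (ascending): 104, 109, 123, 125, 128, 141, 146, 153, 153, 158, 163, 163
The 2 values of 153 occupy positions 8–9 → each gets rank 8.
The 2 values of 163 occupy positions 11–12 → each gets rank 11.
Ana has value 163 mmHg → rank 11.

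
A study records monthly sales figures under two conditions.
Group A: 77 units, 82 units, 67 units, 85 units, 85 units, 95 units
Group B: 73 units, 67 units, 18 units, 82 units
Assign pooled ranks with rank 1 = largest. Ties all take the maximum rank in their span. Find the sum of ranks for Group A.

27

Sorted (descending): 95, 85, 85, 82, 82, 77, 73, 67, 67, 18
The 2 values of 85 occupy positions 2–3 → each gets rank 3.
The 2 values of 82 occupy positions 4–5 → each gets rank 5.
The 2 values of 67 occupy positions 8–9 → each gets rank 9.
Group A values → pooled ranks: 77→6, 82→5, 67→9, 85→3, 85→3, 95→1
Rank sum = 6 + 5 + 9 + 3 + 3 + 1 = 27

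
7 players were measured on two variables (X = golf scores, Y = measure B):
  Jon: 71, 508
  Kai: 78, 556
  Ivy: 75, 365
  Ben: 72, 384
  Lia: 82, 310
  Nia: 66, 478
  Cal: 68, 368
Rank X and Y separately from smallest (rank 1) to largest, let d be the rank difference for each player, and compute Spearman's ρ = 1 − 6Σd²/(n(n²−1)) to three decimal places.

Ranks of variable 1: 3, 6, 5, 4, 7, 1, 2
Ranks of variable 2: 6, 7, 2, 4, 1, 5, 3
d = r₁ − r₂: -3, -1, 3, 0, 6, -4, -1
d²: 9, 1, 9, 0, 36, 16, 1; Σd² = 72
ρ = 1 − 6·72/(7·48) = 1 − 432/336 = -0.286

-0.286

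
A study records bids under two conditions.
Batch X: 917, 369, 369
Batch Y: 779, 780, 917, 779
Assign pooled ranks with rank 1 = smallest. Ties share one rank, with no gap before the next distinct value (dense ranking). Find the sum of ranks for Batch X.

Sorted (ascending): 369, 369, 779, 779, 780, 917, 917
The 2 values of 369 share dense rank 1.
The 2 values of 779 share dense rank 2.
The 2 values of 917 share dense rank 4.
Remaining distinct values take the next consecutive integers.
Batch X values → pooled ranks: 917→4, 369→1, 369→1
Rank sum = 4 + 1 + 1 = 6

6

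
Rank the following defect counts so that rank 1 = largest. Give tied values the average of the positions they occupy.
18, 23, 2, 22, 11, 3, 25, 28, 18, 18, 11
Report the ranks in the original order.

Sorted (descending): 28, 25, 23, 22, 18, 18, 18, 11, 11, 3, 2
The 3 values of 18 occupy positions 5–7 → average rank 6.
The 2 values of 11 occupy positions 8–9 → average rank (8+9)/2 = 8.5.

6, 3, 11, 4, 8.5, 10, 2, 1, 6, 6, 8.5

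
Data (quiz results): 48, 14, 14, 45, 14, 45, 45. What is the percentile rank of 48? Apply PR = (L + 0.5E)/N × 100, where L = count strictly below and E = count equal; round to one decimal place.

92.9

N = 7.
Strictly below 48: 6. Equal to 48: 1.
PR = (6 + 0.5·1)/7 × 100 = 92.9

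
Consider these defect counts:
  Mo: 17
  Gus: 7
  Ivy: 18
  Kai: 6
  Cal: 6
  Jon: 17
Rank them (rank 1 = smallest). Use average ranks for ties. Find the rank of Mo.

4.5

Sorted (ascending): 6, 6, 7, 17, 17, 18
The 2 values of 6 occupy positions 1–2 → average rank (1+2)/2 = 1.5.
The 2 values of 17 occupy positions 4–5 → average rank (4+5)/2 = 4.5.
Mo has value 17 → rank 4.5.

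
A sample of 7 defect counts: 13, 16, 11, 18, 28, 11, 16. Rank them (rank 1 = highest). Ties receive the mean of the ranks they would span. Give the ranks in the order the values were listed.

Sorted (descending): 28, 18, 16, 16, 13, 11, 11
The 2 values of 16 occupy positions 3–4 → average rank (3+4)/2 = 3.5.
The 2 values of 11 occupy positions 6–7 → average rank (6+7)/2 = 6.5.

5, 3.5, 6.5, 2, 1, 6.5, 3.5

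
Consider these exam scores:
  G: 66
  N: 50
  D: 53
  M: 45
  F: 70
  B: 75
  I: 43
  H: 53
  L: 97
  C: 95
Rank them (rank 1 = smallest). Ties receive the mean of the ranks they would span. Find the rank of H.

Sorted (ascending): 43, 45, 50, 53, 53, 66, 70, 75, 95, 97
The 2 values of 53 occupy positions 4–5 → average rank (4+5)/2 = 4.5.
H has value 53 → rank 4.5.

4.5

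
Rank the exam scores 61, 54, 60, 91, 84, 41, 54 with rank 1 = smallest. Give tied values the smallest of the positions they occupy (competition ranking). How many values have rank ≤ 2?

3

Sorted (ascending): 41, 54, 54, 60, 61, 84, 91
The 2 values of 54 occupy positions 2–3 → each gets rank 2.
Ranks ≤ 2: {1, 2, 2} → 3 values.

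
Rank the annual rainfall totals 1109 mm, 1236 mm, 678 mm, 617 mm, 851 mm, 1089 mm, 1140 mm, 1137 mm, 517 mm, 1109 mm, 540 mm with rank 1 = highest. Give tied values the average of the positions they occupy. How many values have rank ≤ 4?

3

Sorted (descending): 1236, 1140, 1137, 1109, 1109, 1089, 851, 678, 617, 540, 517
The 2 values of 1109 occupy positions 4–5 → average rank (4+5)/2 = 4.5.
Ranks ≤ 4: {1, 2, 3} → 3 values.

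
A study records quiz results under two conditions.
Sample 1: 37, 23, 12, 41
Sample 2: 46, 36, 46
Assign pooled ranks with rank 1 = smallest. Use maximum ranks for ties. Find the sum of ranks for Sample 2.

17

Sorted (ascending): 12, 23, 36, 37, 41, 46, 46
The 2 values of 46 occupy positions 6–7 → each gets rank 7.
Sample 2 values → pooled ranks: 46→7, 36→3, 46→7
Rank sum = 7 + 3 + 7 = 17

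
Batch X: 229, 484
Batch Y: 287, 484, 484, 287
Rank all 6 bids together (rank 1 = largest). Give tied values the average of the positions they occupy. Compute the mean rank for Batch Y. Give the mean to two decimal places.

Sorted (descending): 484, 484, 484, 287, 287, 229
The 3 values of 484 occupy positions 1–3 → average rank 2.
The 2 values of 287 occupy positions 4–5 → average rank (4+5)/2 = 4.5.
Batch Y values → pooled ranks: 287→4.5, 484→2, 484→2, 287→4.5
Mean rank = (4.5 + 2 + 2 + 4.5) / 4 = 3.25

3.25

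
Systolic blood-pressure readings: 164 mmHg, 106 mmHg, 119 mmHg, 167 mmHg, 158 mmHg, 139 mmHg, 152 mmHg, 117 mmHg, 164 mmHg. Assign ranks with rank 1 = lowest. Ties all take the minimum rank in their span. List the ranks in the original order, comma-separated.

Sorted (ascending): 106, 117, 119, 139, 152, 158, 164, 164, 167
The 2 values of 164 occupy positions 7–8 → each gets rank 7.

7, 1, 3, 9, 6, 4, 5, 2, 7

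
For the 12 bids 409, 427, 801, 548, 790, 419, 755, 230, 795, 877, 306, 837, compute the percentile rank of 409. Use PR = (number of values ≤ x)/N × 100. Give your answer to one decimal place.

25.0

N = 12.
Strictly below 409: 2. Equal to 409: 1.
PR = 3/12 × 100 = 25.0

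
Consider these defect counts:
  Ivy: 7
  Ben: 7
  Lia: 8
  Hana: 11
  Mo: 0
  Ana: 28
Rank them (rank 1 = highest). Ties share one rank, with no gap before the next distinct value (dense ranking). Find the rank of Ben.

4

Sorted (descending): 28, 11, 8, 7, 7, 0
The 2 values of 7 share dense rank 4.
Remaining distinct values take the next consecutive integers.
Ben has value 7 → rank 4.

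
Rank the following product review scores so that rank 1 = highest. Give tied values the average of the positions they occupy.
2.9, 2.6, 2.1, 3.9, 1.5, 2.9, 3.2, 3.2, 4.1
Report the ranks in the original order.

5.5, 7, 8, 2, 9, 5.5, 3.5, 3.5, 1

Sorted (descending): 4.1, 3.9, 3.2, 3.2, 2.9, 2.9, 2.6, 2.1, 1.5
The 2 values of 3.2 occupy positions 3–4 → average rank (3+4)/2 = 3.5.
The 2 values of 2.9 occupy positions 5–6 → average rank (5+6)/2 = 5.5.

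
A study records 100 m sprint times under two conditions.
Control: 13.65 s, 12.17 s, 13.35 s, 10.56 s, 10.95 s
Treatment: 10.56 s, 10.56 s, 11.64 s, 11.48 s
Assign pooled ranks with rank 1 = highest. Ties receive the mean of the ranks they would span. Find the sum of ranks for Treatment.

25

Sorted (descending): 13.65, 13.35, 12.17, 11.64, 11.48, 10.95, 10.56, 10.56, 10.56
The 3 values of 10.56 occupy positions 7–9 → average rank 8.
Treatment values → pooled ranks: 10.56→8, 10.56→8, 11.64→4, 11.48→5
Rank sum = 8 + 8 + 4 + 5 = 25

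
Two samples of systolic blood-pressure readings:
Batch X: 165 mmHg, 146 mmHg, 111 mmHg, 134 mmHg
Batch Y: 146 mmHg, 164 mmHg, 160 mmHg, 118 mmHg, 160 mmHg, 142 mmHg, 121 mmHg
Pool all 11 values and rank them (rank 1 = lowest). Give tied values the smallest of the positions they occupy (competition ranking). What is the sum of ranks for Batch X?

22

Sorted (ascending): 111, 118, 121, 134, 142, 146, 146, 160, 160, 164, 165
The 2 values of 146 occupy positions 6–7 → each gets rank 6.
The 2 values of 160 occupy positions 8–9 → each gets rank 8.
Batch X values → pooled ranks: 165→11, 146→6, 111→1, 134→4
Rank sum = 11 + 6 + 1 + 4 = 22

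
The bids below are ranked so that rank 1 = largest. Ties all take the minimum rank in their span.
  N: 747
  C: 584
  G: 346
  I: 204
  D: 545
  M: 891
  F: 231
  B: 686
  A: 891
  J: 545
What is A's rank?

1

Sorted (descending): 891, 891, 747, 686, 584, 545, 545, 346, 231, 204
The 2 values of 891 occupy positions 1–2 → each gets rank 1.
The 2 values of 545 occupy positions 6–7 → each gets rank 6.
A has value 891 → rank 1.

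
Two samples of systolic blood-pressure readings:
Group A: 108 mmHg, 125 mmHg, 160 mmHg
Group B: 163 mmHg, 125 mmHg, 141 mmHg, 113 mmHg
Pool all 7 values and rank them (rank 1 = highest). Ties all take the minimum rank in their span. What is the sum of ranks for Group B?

Sorted (descending): 163, 160, 141, 125, 125, 113, 108
The 2 values of 125 occupy positions 4–5 → each gets rank 4.
Group B values → pooled ranks: 163→1, 125→4, 141→3, 113→6
Rank sum = 1 + 4 + 3 + 6 = 14

14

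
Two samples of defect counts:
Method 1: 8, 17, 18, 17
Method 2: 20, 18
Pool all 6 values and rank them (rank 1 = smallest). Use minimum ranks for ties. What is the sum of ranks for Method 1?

Sorted (ascending): 8, 17, 17, 18, 18, 20
The 2 values of 17 occupy positions 2–3 → each gets rank 2.
The 2 values of 18 occupy positions 4–5 → each gets rank 4.
Method 1 values → pooled ranks: 8→1, 17→2, 18→4, 17→2
Rank sum = 1 + 2 + 4 + 2 = 9

9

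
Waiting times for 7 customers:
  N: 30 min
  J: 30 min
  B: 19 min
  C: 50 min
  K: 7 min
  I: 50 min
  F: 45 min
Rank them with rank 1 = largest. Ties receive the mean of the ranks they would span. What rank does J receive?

Sorted (descending): 50, 50, 45, 30, 30, 19, 7
The 2 values of 50 occupy positions 1–2 → average rank (1+2)/2 = 1.5.
The 2 values of 30 occupy positions 4–5 → average rank (4+5)/2 = 4.5.
J has value 30 min → rank 4.5.

4.5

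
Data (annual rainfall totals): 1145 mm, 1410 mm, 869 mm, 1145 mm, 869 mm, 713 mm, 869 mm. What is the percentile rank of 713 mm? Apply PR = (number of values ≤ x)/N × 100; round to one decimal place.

N = 7.
Strictly below 713: 0. Equal to 713: 1.
PR = 1/7 × 100 = 14.3

14.3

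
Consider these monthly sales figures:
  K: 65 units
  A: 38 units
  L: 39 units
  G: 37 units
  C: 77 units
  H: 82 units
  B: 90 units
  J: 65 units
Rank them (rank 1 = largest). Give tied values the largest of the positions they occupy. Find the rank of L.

6

Sorted (descending): 90, 82, 77, 65, 65, 39, 38, 37
The 2 values of 65 occupy positions 4–5 → each gets rank 5.
L has value 39 units → rank 6.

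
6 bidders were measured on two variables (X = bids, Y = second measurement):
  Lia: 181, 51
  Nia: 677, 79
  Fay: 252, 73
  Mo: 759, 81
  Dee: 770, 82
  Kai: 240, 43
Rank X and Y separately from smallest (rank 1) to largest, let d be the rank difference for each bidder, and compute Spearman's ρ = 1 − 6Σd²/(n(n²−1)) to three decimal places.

Ranks of variable 1: 1, 4, 3, 5, 6, 2
Ranks of variable 2: 2, 4, 3, 5, 6, 1
d = r₁ − r₂: -1, 0, 0, 0, 0, 1
d²: 1, 0, 0, 0, 0, 1; Σd² = 2
ρ = 1 − 6·2/(6·35) = 1 − 12/210 = 0.943

0.943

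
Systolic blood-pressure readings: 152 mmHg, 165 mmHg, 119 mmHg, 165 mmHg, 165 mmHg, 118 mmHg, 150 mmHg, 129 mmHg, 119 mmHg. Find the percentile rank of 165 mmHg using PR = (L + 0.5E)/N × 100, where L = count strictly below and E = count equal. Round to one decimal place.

N = 9.
Strictly below 165: 6. Equal to 165: 3.
PR = (6 + 0.5·3)/9 × 100 = 83.3

83.3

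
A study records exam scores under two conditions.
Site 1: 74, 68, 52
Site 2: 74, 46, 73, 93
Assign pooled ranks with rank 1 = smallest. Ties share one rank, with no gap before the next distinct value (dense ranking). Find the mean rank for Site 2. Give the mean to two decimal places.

Sorted (ascending): 46, 52, 68, 73, 74, 74, 93
The 2 values of 74 share dense rank 5.
Remaining distinct values take the next consecutive integers.
Site 2 values → pooled ranks: 74→5, 46→1, 73→4, 93→6
Mean rank = (5 + 1 + 4 + 6) / 4 = 4.00

4.00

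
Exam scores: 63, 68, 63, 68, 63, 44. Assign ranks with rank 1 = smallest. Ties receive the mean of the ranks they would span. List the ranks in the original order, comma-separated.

Sorted (ascending): 44, 63, 63, 63, 68, 68
The 3 values of 63 occupy positions 2–4 → average rank 3.
The 2 values of 68 occupy positions 5–6 → average rank (5+6)/2 = 5.5.

3, 5.5, 3, 5.5, 3, 1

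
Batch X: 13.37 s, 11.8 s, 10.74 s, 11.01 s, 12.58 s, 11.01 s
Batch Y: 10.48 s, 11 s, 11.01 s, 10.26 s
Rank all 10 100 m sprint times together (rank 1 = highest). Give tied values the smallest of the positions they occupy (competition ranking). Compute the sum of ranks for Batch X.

Sorted (descending): 13.37, 12.58, 11.8, 11.01, 11.01, 11.01, 11, 10.74, 10.48, 10.26
The 3 values of 11.01 occupy positions 4–6 → each gets rank 4.
Batch X values → pooled ranks: 13.37→1, 11.8→3, 10.74→8, 11.01→4, 12.58→2, 11.01→4
Rank sum = 1 + 3 + 8 + 4 + 2 + 4 = 22

22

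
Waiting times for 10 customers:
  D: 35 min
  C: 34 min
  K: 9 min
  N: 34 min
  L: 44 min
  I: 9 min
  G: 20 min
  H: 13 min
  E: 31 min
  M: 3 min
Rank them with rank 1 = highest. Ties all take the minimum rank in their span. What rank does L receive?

Sorted (descending): 44, 35, 34, 34, 31, 20, 13, 9, 9, 3
The 2 values of 34 occupy positions 3–4 → each gets rank 3.
The 2 values of 9 occupy positions 8–9 → each gets rank 8.
L has value 44 min → rank 1.

1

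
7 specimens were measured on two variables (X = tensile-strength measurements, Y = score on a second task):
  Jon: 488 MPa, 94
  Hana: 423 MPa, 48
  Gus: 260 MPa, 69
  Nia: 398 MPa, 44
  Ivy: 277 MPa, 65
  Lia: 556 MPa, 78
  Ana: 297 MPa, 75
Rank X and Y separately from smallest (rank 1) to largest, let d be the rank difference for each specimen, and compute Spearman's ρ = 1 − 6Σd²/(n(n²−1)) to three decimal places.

0.393

Ranks of variable 1: 6, 5, 1, 4, 2, 7, 3
Ranks of variable 2: 7, 2, 4, 1, 3, 6, 5
d = r₁ − r₂: -1, 3, -3, 3, -1, 1, -2
d²: 1, 9, 9, 9, 1, 1, 4; Σd² = 34
ρ = 1 − 6·34/(7·48) = 1 − 204/336 = 0.393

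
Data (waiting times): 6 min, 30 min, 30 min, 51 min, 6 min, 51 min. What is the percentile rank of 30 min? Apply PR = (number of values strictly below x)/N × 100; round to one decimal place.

N = 6.
Strictly below 30: 2. Equal to 30: 2.
PR = 2/6 × 100 = 33.3

33.3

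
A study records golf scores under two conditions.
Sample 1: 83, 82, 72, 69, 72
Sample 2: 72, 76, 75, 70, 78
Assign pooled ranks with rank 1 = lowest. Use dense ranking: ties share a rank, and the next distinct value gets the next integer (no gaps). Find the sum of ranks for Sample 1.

22

Sorted (ascending): 69, 70, 72, 72, 72, 75, 76, 78, 82, 83
The 3 values of 72 share dense rank 3.
Remaining distinct values take the next consecutive integers.
Sample 1 values → pooled ranks: 83→8, 82→7, 72→3, 69→1, 72→3
Rank sum = 8 + 7 + 3 + 1 + 3 = 22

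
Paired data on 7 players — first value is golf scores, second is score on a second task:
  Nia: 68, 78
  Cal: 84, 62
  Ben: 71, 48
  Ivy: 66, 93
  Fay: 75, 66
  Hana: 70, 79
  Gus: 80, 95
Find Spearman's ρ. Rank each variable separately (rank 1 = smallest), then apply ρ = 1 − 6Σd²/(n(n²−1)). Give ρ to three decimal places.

-0.286

Ranks of variable 1: 2, 7, 4, 1, 5, 3, 6
Ranks of variable 2: 4, 2, 1, 6, 3, 5, 7
d = r₁ − r₂: -2, 5, 3, -5, 2, -2, -1
d²: 4, 25, 9, 25, 4, 4, 1; Σd² = 72
ρ = 1 − 6·72/(7·48) = 1 − 432/336 = -0.286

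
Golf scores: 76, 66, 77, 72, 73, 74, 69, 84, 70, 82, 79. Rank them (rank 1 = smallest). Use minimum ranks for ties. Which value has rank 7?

Sorted (ascending): 66, 69, 70, 72, 73, 74, 76, 77, 79, 82, 84
No ties — each value takes its position as its rank.
Rank 7 → value 76.

76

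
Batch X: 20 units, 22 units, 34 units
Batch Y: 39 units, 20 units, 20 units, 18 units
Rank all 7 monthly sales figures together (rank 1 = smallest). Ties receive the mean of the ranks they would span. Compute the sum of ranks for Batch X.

Sorted (ascending): 18, 20, 20, 20, 22, 34, 39
The 3 values of 20 occupy positions 2–4 → average rank 3.
Batch X values → pooled ranks: 20→3, 22→5, 34→6
Rank sum = 3 + 5 + 6 = 14

14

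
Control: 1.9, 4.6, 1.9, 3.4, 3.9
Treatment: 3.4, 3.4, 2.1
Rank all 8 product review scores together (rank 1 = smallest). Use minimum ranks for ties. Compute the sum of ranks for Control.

21

Sorted (ascending): 1.9, 1.9, 2.1, 3.4, 3.4, 3.4, 3.9, 4.6
The 2 values of 1.9 occupy positions 1–2 → each gets rank 1.
The 3 values of 3.4 occupy positions 4–6 → each gets rank 4.
Control values → pooled ranks: 1.9→1, 4.6→8, 1.9→1, 3.4→4, 3.9→7
Rank sum = 1 + 8 + 1 + 4 + 7 = 21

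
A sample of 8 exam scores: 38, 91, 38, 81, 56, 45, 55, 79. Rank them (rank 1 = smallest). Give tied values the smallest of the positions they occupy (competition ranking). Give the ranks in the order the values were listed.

Sorted (ascending): 38, 38, 45, 55, 56, 79, 81, 91
The 2 values of 38 occupy positions 1–2 → each gets rank 1.

1, 8, 1, 7, 5, 3, 4, 6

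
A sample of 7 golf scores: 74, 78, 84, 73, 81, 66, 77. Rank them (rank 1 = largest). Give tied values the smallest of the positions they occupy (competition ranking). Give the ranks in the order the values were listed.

5, 3, 1, 6, 2, 7, 4

Sorted (descending): 84, 81, 78, 77, 74, 73, 66
No ties — each value takes its position as its rank.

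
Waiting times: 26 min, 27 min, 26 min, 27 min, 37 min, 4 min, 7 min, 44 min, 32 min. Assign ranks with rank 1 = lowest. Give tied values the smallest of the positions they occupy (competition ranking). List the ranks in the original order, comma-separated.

3, 5, 3, 5, 8, 1, 2, 9, 7

Sorted (ascending): 4, 7, 26, 26, 27, 27, 32, 37, 44
The 2 values of 26 occupy positions 3–4 → each gets rank 3.
The 2 values of 27 occupy positions 5–6 → each gets rank 5.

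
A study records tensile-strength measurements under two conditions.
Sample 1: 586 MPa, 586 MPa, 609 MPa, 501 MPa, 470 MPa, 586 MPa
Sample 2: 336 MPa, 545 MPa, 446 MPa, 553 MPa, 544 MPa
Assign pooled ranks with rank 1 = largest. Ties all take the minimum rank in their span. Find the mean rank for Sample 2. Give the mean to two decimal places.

7.80

Sorted (descending): 609, 586, 586, 586, 553, 545, 544, 501, 470, 446, 336
The 3 values of 586 occupy positions 2–4 → each gets rank 2.
Sample 2 values → pooled ranks: 336→11, 545→6, 446→10, 553→5, 544→7
Mean rank = (11 + 6 + 10 + 5 + 7) / 5 = 7.80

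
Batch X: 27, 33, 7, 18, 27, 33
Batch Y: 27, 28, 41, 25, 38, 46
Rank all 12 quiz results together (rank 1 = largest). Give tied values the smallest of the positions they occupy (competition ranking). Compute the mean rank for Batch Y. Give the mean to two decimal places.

Sorted (descending): 46, 41, 38, 33, 33, 28, 27, 27, 27, 25, 18, 7
The 2 values of 33 occupy positions 4–5 → each gets rank 4.
The 3 values of 27 occupy positions 7–9 → each gets rank 7.
Batch Y values → pooled ranks: 27→7, 28→6, 41→2, 25→10, 38→3, 46→1
Mean rank = (7 + 6 + 2 + 10 + 3 + 1) / 6 = 4.83

4.83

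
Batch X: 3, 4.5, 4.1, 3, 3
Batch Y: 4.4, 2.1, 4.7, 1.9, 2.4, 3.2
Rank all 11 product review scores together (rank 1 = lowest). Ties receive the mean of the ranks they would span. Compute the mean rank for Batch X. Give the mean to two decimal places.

6.60

Sorted (ascending): 1.9, 2.1, 2.4, 3, 3, 3, 3.2, 4.1, 4.4, 4.5, 4.7
The 3 values of 3 occupy positions 4–6 → average rank 5.
Batch X values → pooled ranks: 3→5, 4.5→10, 4.1→8, 3→5, 3→5
Mean rank = (5 + 10 + 8 + 5 + 5) / 5 = 6.60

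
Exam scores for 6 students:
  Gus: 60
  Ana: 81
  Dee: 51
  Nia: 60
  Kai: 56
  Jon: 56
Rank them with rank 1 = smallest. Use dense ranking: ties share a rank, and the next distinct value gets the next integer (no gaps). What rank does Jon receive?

2

Sorted (ascending): 51, 56, 56, 60, 60, 81
The 2 values of 56 share dense rank 2.
The 2 values of 60 share dense rank 3.
Remaining distinct values take the next consecutive integers.
Jon has value 56 → rank 2.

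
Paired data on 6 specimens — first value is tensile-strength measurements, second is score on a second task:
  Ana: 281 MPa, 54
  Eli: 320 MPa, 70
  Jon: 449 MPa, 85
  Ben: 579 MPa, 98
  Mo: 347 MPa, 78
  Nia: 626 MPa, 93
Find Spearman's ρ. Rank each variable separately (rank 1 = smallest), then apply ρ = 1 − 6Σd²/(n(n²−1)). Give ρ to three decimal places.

0.943

Ranks of variable 1: 1, 2, 4, 5, 3, 6
Ranks of variable 2: 1, 2, 4, 6, 3, 5
d = r₁ − r₂: 0, 0, 0, -1, 0, 1
d²: 0, 0, 0, 1, 0, 1; Σd² = 2
ρ = 1 − 6·2/(6·35) = 1 − 12/210 = 0.943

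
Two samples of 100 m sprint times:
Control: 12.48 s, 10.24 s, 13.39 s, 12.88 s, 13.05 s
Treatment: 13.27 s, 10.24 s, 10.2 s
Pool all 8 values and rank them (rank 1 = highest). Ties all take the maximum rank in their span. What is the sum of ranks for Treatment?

17

Sorted (descending): 13.39, 13.27, 13.05, 12.88, 12.48, 10.24, 10.24, 10.2
The 2 values of 10.24 occupy positions 6–7 → each gets rank 7.
Treatment values → pooled ranks: 13.27→2, 10.24→7, 10.2→8
Rank sum = 2 + 7 + 8 = 17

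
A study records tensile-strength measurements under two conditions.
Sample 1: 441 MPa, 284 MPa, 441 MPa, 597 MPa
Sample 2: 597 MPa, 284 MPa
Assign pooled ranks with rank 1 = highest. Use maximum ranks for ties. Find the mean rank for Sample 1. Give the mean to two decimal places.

Sorted (descending): 597, 597, 441, 441, 284, 284
The 2 values of 597 occupy positions 1–2 → each gets rank 2.
The 2 values of 441 occupy positions 3–4 → each gets rank 4.
The 2 values of 284 occupy positions 5–6 → each gets rank 6.
Sample 1 values → pooled ranks: 441→4, 284→6, 441→4, 597→2
Mean rank = (4 + 6 + 4 + 2) / 4 = 4.00

4.00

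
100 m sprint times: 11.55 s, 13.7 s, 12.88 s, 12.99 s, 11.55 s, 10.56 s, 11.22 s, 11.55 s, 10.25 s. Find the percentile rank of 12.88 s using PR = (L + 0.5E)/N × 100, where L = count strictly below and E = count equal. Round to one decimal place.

72.2

N = 9.
Strictly below 12.88: 6. Equal to 12.88: 1.
PR = (6 + 0.5·1)/9 × 100 = 72.2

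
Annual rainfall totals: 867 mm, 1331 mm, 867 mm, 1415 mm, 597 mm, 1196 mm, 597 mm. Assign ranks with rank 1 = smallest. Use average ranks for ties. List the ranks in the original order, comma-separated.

Sorted (ascending): 597, 597, 867, 867, 1196, 1331, 1415
The 2 values of 597 occupy positions 1–2 → average rank (1+2)/2 = 1.5.
The 2 values of 867 occupy positions 3–4 → average rank (3+4)/2 = 3.5.

3.5, 6, 3.5, 7, 1.5, 5, 1.5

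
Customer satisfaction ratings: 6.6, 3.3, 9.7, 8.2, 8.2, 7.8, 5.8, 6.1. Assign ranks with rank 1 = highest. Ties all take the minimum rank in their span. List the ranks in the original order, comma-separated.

Sorted (descending): 9.7, 8.2, 8.2, 7.8, 6.6, 6.1, 5.8, 3.3
The 2 values of 8.2 occupy positions 2–3 → each gets rank 2.

5, 8, 1, 2, 2, 4, 7, 6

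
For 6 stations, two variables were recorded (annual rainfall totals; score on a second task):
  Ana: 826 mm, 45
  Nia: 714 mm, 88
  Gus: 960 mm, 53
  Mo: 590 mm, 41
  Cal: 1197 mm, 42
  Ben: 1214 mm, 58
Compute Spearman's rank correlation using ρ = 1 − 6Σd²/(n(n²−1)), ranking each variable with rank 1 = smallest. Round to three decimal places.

0.257

Ranks of variable 1: 3, 2, 4, 1, 5, 6
Ranks of variable 2: 3, 6, 4, 1, 2, 5
d = r₁ − r₂: 0, -4, 0, 0, 3, 1
d²: 0, 16, 0, 0, 9, 1; Σd² = 26
ρ = 1 − 6·26/(6·35) = 1 − 156/210 = 0.257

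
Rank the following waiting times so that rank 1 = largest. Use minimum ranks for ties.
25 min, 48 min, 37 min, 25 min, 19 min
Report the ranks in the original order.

3, 1, 2, 3, 5

Sorted (descending): 48, 37, 25, 25, 19
The 2 values of 25 occupy positions 3–4 → each gets rank 3.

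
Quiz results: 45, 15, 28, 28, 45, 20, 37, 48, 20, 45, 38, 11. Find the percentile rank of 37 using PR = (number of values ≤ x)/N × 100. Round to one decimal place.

N = 12.
Strictly below 37: 6. Equal to 37: 1.
PR = 7/12 × 100 = 58.3

58.3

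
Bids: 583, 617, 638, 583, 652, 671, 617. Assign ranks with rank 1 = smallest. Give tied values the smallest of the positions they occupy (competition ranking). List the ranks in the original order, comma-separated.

Sorted (ascending): 583, 583, 617, 617, 638, 652, 671
The 2 values of 583 occupy positions 1–2 → each gets rank 1.
The 2 values of 617 occupy positions 3–4 → each gets rank 3.

1, 3, 5, 1, 6, 7, 3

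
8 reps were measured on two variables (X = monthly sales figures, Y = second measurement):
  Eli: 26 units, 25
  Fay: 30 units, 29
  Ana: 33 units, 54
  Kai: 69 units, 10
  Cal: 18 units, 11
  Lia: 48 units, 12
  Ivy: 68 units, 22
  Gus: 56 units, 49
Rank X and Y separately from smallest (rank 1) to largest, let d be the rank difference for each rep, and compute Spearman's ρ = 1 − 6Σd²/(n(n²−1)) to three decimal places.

Ranks of variable 1: 2, 3, 4, 8, 1, 5, 7, 6
Ranks of variable 2: 5, 6, 8, 1, 2, 3, 4, 7
d = r₁ − r₂: -3, -3, -4, 7, -1, 2, 3, -1
d²: 9, 9, 16, 49, 1, 4, 9, 1; Σd² = 98
ρ = 1 − 6·98/(8·63) = 1 − 588/504 = -0.167

-0.167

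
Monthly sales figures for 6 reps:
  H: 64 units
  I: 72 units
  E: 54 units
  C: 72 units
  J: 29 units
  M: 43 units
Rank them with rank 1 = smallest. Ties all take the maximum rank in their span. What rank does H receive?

Sorted (ascending): 29, 43, 54, 64, 72, 72
The 2 values of 72 occupy positions 5–6 → each gets rank 6.
H has value 64 units → rank 4.

4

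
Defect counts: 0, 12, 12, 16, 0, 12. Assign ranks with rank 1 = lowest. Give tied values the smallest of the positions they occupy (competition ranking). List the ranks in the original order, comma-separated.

Sorted (ascending): 0, 0, 12, 12, 12, 16
The 2 values of 0 occupy positions 1–2 → each gets rank 1.
The 3 values of 12 occupy positions 3–5 → each gets rank 3.

1, 3, 3, 6, 1, 3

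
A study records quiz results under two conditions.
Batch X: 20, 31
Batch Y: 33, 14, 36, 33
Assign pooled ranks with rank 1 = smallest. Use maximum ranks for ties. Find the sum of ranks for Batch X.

Sorted (ascending): 14, 20, 31, 33, 33, 36
The 2 values of 33 occupy positions 4–5 → each gets rank 5.
Batch X values → pooled ranks: 20→2, 31→3
Rank sum = 2 + 3 = 5

5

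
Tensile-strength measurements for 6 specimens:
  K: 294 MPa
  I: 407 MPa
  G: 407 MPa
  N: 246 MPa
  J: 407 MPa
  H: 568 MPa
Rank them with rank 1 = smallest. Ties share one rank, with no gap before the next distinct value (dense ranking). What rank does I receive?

Sorted (ascending): 246, 294, 407, 407, 407, 568
The 3 values of 407 share dense rank 3.
Remaining distinct values take the next consecutive integers.
I has value 407 MPa → rank 3.

3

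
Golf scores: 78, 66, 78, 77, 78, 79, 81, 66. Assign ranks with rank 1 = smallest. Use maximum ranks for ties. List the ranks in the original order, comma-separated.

Sorted (ascending): 66, 66, 77, 78, 78, 78, 79, 81
The 2 values of 66 occupy positions 1–2 → each gets rank 2.
The 3 values of 78 occupy positions 4–6 → each gets rank 6.

6, 2, 6, 3, 6, 7, 8, 2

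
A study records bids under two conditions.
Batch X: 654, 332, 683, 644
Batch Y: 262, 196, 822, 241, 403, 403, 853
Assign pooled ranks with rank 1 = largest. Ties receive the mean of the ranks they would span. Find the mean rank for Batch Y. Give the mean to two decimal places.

Sorted (descending): 853, 822, 683, 654, 644, 403, 403, 332, 262, 241, 196
The 2 values of 403 occupy positions 6–7 → average rank (6+7)/2 = 6.5.
Batch Y values → pooled ranks: 262→9, 196→11, 822→2, 241→10, 403→6.5, 403→6.5, 853→1
Mean rank = (9 + 11 + 2 + 10 + 6.5 + 6.5 + 1) / 7 = 6.57

6.57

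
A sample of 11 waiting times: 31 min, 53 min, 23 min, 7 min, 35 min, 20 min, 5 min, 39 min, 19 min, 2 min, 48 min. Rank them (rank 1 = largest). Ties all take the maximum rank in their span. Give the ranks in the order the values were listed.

Sorted (descending): 53, 48, 39, 35, 31, 23, 20, 19, 7, 5, 2
No ties — each value takes its position as its rank.

5, 1, 6, 9, 4, 7, 10, 3, 8, 11, 2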